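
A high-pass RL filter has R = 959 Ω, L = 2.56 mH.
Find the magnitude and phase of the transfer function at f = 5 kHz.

Step 1 — Angular frequency: ω = 2π·5000 = 3.142e+04 rad/s.
Step 2 — Transfer function: H(jω) = jωL/(R + jωL).
Step 3 — Numerator jωL = j·80.42; denominator R + jωL = 959 + j80.42.
Step 4 — H = 0.006984 + j0.08328.
Step 5 — Magnitude: |H| = 0.08357 (-21.6 dB); phase: φ = 85.2°.

|H| = 0.08357 (-21.6 dB), φ = 85.2°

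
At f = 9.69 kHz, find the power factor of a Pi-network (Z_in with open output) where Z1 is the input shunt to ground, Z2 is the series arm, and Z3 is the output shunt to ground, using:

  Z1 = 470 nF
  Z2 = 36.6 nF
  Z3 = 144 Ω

Step 1 — Angular frequency: ω = 2π·f = 2π·9690 = 6.088e+04 rad/s.
Step 2 — Component impedances:
  Z1: Z = 1/(jωC) = -j/(ω·C) = 0 - j34.95 Ω
  Z2: Z = 1/(jωC) = -j/(ω·C) = 0 - j448.8 Ω
  Z3: Z = R = 144 Ω
Step 3 — With open output, the series arm Z2 and the output shunt Z3 appear in series to ground: Z2 + Z3 = 144 - j448.8 Ω.
Step 4 — Parallel with input shunt Z1: Z_in = Z1 || (Z2 + Z3) = 0.6904 - j32.63 Ω = 32.63∠-88.8° Ω.
Step 5 — Power factor: PF = cos(φ) = Re(Z)/|Z| = 0.6904/32.63 = 0.02116.
Step 6 — Type: Im(Z) = -32.63 ⇒ leading (phase φ = -88.8°).

PF = 0.02116 (leading, φ = -88.8°)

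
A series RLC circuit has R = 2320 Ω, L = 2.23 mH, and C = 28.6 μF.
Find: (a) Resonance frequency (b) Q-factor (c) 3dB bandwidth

Step 1 — Resonance: ω₀ = 1/√(LC) = 1/√(0.00223·2.86e-05) = 3960 rad/s.
Step 2 — f₀ = ω₀/(2π) = 630.2 Hz.
Step 3 — Series Q: Q = ω₀L/R = 3960·0.00223/2320 = 0.003806.
Step 4 — Bandwidth: Δω = ω₀/Q = 1.04e+06 rad/s; BW = Δω/(2π) = 1.656e+05 Hz.

(a) f₀ = 630.2 Hz  (b) Q = 0.003806  (c) BW = 1.656e+05 Hz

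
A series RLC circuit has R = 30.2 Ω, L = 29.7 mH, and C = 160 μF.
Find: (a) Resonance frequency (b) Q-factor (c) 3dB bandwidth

Step 1 — Resonance: ω₀ = 1/√(LC) = 1/√(0.0297·0.00016) = 458.7 rad/s.
Step 2 — f₀ = ω₀/(2π) = 73.01 Hz.
Step 3 — Series Q: Q = ω₀L/R = 458.7·0.0297/30.2 = 0.4511.
Step 4 — Bandwidth: Δω = ω₀/Q = 1017 rad/s; BW = Δω/(2π) = 161.8 Hz.

(a) f₀ = 73.01 Hz  (b) Q = 0.4511  (c) BW = 161.8 Hz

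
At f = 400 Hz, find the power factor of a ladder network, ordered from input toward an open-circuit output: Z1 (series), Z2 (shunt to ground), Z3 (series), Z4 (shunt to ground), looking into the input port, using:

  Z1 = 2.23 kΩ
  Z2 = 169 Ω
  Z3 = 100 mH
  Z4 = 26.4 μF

Step 1 — Angular frequency: ω = 2π·f = 2π·400 = 2513 rad/s.
Step 2 — Component impedances:
  Z1: Z = R = 2230 Ω
  Z2: Z = R = 169 Ω
  Z3: Z = jωL = j·2513·0.1 = 0 + j251.3 Ω
  Z4: Z = 1/(jωC) = -j/(ω·C) = 0 - j15.07 Ω
Step 3 — Ladder network (open output): work backward from the far end, alternating series and parallel combinations. Z_in = 2342 + j79.97 Ω = 2343∠2.0° Ω.
Step 4 — Power factor: PF = cos(φ) = Re(Z)/|Z| = 2341.8/2343.2 = 0.9994.
Step 5 — Type: Im(Z) = 79.97 ⇒ lagging (phase φ = 2.0°).

PF = 0.9994 (lagging, φ = 2.0°)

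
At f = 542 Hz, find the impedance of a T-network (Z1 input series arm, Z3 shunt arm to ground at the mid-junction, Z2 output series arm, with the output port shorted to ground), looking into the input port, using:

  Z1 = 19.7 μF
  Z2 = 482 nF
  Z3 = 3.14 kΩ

Step 1 — Angular frequency: ω = 2π·f = 2π·542 = 3405 rad/s.
Step 2 — Component impedances:
  Z1: Z = 1/(jωC) = -j/(ω·C) = 0 - j14.91 Ω
  Z2: Z = 1/(jωC) = -j/(ω·C) = 0 - j609.2 Ω
  Z3: Z = R = 3140 Ω
Step 3 — With the output port shorted to ground, the output series arm Z2 runs from the junction to ground; the shunt arm Z3 also runs from the junction to ground. They appear in parallel: Z3 || Z2 = 113.9 - j587.1 Ω.
Step 4 — Series with input arm Z1: Z_in = Z1 + (Z3 || Z2) = 113.9 - j602 Ω = 612.7∠-79.3° Ω.

Z = 113.9 - j602 Ω = 612.7∠-79.3° Ω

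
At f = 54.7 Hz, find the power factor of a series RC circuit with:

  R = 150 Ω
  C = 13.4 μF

Step 1 — Angular frequency: ω = 2π·f = 2π·54.7 = 343.7 rad/s.
Step 2 — Component impedances:
  R: Z = R = 150 Ω
  C: Z = 1/(jωC) = -j/(ω·C) = 0 - j217.1 Ω
Step 3 — Series combination: Z_total = R + C = 150 - j217.1 Ω = 263.9∠-55.4° Ω.
Step 4 — Power factor: PF = cos(φ) = Re(Z)/|Z| = 150/263.9 = 0.5684.
Step 5 — Type: Im(Z) = -217.1 ⇒ leading (phase φ = -55.4°).

PF = 0.5684 (leading, φ = -55.4°)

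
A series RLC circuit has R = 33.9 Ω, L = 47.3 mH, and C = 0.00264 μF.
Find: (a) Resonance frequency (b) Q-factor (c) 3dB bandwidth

Step 1 — Resonance condition Im(Z)=0 gives ω₀ = 1/√(LC).
Step 2 — ω₀ = 1/√(0.0473·2.64e-09) = 8.949e+04 rad/s.
Step 3 — f₀ = ω₀/(2π) = 1.424e+04 Hz.
Step 4 — Series Q: Q = ω₀L/R = 8.949e+04·0.0473/33.9 = 124.9.
Step 5 — 3dB bandwidth: Δω = ω₀/Q = 716.7 rad/s; BW = Δω/(2π) = 114.1 Hz.

(a) f₀ = 1.424e+04 Hz  (b) Q = 124.9  (c) BW = 114.1 Hz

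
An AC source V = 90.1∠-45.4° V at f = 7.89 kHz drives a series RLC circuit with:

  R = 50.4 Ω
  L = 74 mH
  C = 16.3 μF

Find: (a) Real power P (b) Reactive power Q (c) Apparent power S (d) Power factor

Step 1 — Angular frequency: ω = 2π·f = 2π·7890 = 4.957e+04 rad/s.
Step 2 — Component impedances:
  R: Z = R = 50.4 Ω
  L: Z = jωL = j·4.957e+04·0.074 = 0 + j3669 Ω
  C: Z = 1/(jωC) = -j/(ω·C) = 0 - j1.238 Ω
Step 3 — Series combination: Z_total = R + L + C = 50.4 + j3667 Ω = 3668∠89.2° Ω.
Step 4 — Source phasor: V = 90.1∠-45.4° V = 63.26 - j64.15 V.
Step 5 — Current: I = V / Z = -0.01725 - j0.01749 A = 0.02457∠-134.6° A.
Step 6 — Complex power: S = V·I* = 0.03042 + j2.213 VA.
Step 7 — Real power: P = Re(S) = 0.03042 W.
Step 8 — Reactive power: Q = Im(S) = 2.213 VAR.
Step 9 — Apparent power: |S| = 2.213 VA.
Step 10 — Power factor: PF = P/|S| = 0.01374 (lagging).

(a) P = 0.03042 W  (b) Q = 2.213 VAR  (c) S = 2.213 VA  (d) PF = 0.01374 (lagging)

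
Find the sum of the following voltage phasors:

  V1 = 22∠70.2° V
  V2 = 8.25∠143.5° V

Step 1 — Convert each phasor to rectangular form:
  V1 = 22·(cos(70.2°) + j·sin(70.2°)) = 7.452 + j20.7 V
  V2 = 8.25·(cos(143.5°) + j·sin(143.5°)) = -6.632 + j4.907 V
Step 2 — Sum components: V_total = 0.8204 + j25.61 V.
Step 3 — Convert to polar: |V_total| = 25.62 V, ∠V_total = 88.2°.

V_total = 25.62∠88.2° V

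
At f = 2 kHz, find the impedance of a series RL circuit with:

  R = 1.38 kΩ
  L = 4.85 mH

Step 1 — Angular frequency: ω = 2π·f = 2π·2000 = 1.257e+04 rad/s.
Step 2 — Component impedances:
  R: Z = R = 1380 Ω
  L: Z = jωL = j·1.257e+04·0.00485 = 0 + j60.95 Ω
Step 3 — Series combination: Z_total = R + L = 1380 + j60.95 Ω = 1381∠2.5° Ω.

Z = 1380 + j60.95 Ω = 1381∠2.5° Ω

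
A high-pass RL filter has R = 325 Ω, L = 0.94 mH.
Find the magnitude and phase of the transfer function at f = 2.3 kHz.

Step 1 — Angular frequency: ω = 2π·2300 = 1.445e+04 rad/s.
Step 2 — Transfer function: H(jω) = jωL/(R + jωL).
Step 3 — Numerator jωL = j·13.58; denominator R + jωL = 325 + j13.58.
Step 4 — H = 0.001744 + j0.04172.
Step 5 — Magnitude: |H| = 0.04176 (-27.6 dB); phase: φ = 87.6°.

|H| = 0.04176 (-27.6 dB), φ = 87.6°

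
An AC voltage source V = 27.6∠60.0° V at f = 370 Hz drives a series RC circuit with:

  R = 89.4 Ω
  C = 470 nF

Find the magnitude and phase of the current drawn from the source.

Step 1 — Angular frequency: ω = 2π·f = 2π·370 = 2325 rad/s.
Step 2 — Component impedances:
  R: Z = R = 89.4 Ω
  C: Z = 1/(jωC) = -j/(ω·C) = 0 - j915.2 Ω
Step 3 — Series combination: Z_total = R + C = 89.4 - j915.2 Ω = 919.6∠-84.4° Ω.
Step 4 — Source phasor: V = 27.6∠60.0° V = 13.8 + j23.9 V.
Step 5 — Ohm's law: I = V / Z_total = (13.8 + j23.9) / (89.4 - j915.2) = -0.02441 + j0.01746 A.
Step 6 — Convert to polar: |I| = 0.03001 A, ∠I = 144.4°.

I = 0.03001∠144.4° A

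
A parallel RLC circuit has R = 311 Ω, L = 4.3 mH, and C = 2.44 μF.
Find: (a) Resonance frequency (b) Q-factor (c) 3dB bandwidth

Step 1 — Resonance: ω₀ = 1/√(LC) = 1/√(0.0043·2.44e-06) = 9763 rad/s.
Step 2 — f₀ = ω₀/(2π) = 1554 Hz.
Step 3 — Parallel Q: Q = R/(ω₀L) = 311/(9763·0.0043) = 7.408.
Step 4 — Bandwidth: Δω = ω₀/Q = 1318 rad/s; BW = Δω/(2π) = 209.7 Hz.

(a) f₀ = 1554 Hz  (b) Q = 7.408  (c) BW = 209.7 Hz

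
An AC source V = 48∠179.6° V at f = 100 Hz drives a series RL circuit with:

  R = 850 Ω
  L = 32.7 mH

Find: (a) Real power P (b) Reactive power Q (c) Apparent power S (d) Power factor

Step 1 — Angular frequency: ω = 2π·f = 2π·100 = 628.3 rad/s.
Step 2 — Component impedances:
  R: Z = R = 850 Ω
  L: Z = jωL = j·628.3·0.0327 = 0 + j20.55 Ω
Step 3 — Series combination: Z_total = R + L = 850 + j20.55 Ω = 850.2∠1.4° Ω.
Step 4 — Source phasor: V = 48∠179.6° V = -48 + j0.3351 V.
Step 5 — Current: I = V / Z = -0.05643 + j0.001758 A = 0.05645∠178.2° A.
Step 6 — Complex power: S = V·I* = 2.709 + j0.06548 VA.
Step 7 — Real power: P = Re(S) = 2.709 W.
Step 8 — Reactive power: Q = Im(S) = 0.06548 VAR.
Step 9 — Apparent power: |S| = 2.71 VA.
Step 10 — Power factor: PF = P/|S| = 0.9997 (lagging).

(a) P = 2.709 W  (b) Q = 0.06548 VAR  (c) S = 2.71 VA  (d) PF = 0.9997 (lagging)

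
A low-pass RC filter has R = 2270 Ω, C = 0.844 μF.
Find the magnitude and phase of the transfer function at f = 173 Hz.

Step 1 — Angular frequency: ω = 2π·173 = 1087 rad/s.
Step 2 — Transfer function: H(jω) = 1/(1 + jωRC).
Step 3 — Denominator: 1 + jωRC = 1 + j·1087·2270·8.44e-07 = 1 + j2.083.
Step 4 — H = 0.1874 - j0.3902.
Step 5 — Magnitude: |H| = 0.4329 (-7.3 dB); phase: φ = -64.4°.

|H| = 0.4329 (-7.3 dB), φ = -64.4°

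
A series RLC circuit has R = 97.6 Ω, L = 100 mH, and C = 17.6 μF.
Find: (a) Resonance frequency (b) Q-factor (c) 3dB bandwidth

Step 1 — Resonance: ω₀ = 1/√(LC) = 1/√(0.1·1.76e-05) = 753.8 rad/s.
Step 2 — f₀ = ω₀/(2π) = 120 Hz.
Step 3 — Series Q: Q = ω₀L/R = 753.8·0.1/97.6 = 0.7723.
Step 4 — Bandwidth: Δω = ω₀/Q = 976 rad/s; BW = Δω/(2π) = 155.3 Hz.

(a) f₀ = 120 Hz  (b) Q = 0.7723  (c) BW = 155.3 Hz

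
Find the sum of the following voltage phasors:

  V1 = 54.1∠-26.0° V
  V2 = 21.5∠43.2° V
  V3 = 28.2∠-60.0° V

Step 1 — Convert each phasor to rectangular form:
  V1 = 54.1·(cos(-26.0°) + j·sin(-26.0°)) = 48.62 - j23.72 V
  V2 = 21.5·(cos(43.2°) + j·sin(43.2°)) = 15.67 + j14.72 V
  V3 = 28.2·(cos(-60.0°) + j·sin(-60.0°)) = 14.1 - j24.42 V
Step 2 — Sum components: V_total = 78.4 - j33.42 V.
Step 3 — Convert to polar: |V_total| = 85.22 V, ∠V_total = -23.1°.

V_total = 85.22∠-23.1° V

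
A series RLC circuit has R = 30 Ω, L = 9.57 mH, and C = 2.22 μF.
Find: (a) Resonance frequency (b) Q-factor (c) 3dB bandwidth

Step 1 — Resonance: ω₀ = 1/√(LC) = 1/√(0.00957·2.22e-06) = 6861 rad/s.
Step 2 — f₀ = ω₀/(2π) = 1092 Hz.
Step 3 — Series Q: Q = ω₀L/R = 6861·0.00957/30 = 2.189.
Step 4 — Bandwidth: Δω = ω₀/Q = 3135 rad/s; BW = Δω/(2π) = 498.9 Hz.

(a) f₀ = 1092 Hz  (b) Q = 2.189  (c) BW = 498.9 Hz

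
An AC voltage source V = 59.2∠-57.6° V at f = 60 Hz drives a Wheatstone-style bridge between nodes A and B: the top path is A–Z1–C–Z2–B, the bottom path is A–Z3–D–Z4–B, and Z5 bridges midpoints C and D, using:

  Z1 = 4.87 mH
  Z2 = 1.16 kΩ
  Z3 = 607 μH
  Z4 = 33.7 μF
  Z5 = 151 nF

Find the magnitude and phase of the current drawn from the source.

Step 1 — Angular frequency: ω = 2π·f = 2π·60 = 377 rad/s.
Step 2 — Component impedances:
  Z1: Z = jωL = j·377·0.00487 = 0 + j1.836 Ω
  Z2: Z = R = 1160 Ω
  Z3: Z = jωL = j·377·0.000607 = 0 + j0.2288 Ω
  Z4: Z = 1/(jωC) = -j/(ω·C) = 0 - j78.71 Ω
  Z5: Z = 1/(jωC) = -j/(ω·C) = 0 - j1.757e+04 Ω
Step 3 — Bridge requires nodal analysis (the Z5 bridge couples midpoints C and D, so the two paths cannot be reduced to a simple series/parallel combination). Setting node B to ground and injecting 1 A at node A, the 3-node admittance system at A, C, D solves to V_A = Z_AB = 5.287 - j78.13 Ω = 78.31∠-86.1° Ω.
Step 4 — Source phasor: V = 59.2∠-57.6° V = 31.72 - j49.98 V.
Step 5 — Ohm's law: I = V / Z_total = (31.72 - j49.98) / (5.287 - j78.13) = 0.6642 + j0.361 A.
Step 6 — Convert to polar: |I| = 0.7559 A, ∠I = 28.5°.

I = 0.7559∠28.5° A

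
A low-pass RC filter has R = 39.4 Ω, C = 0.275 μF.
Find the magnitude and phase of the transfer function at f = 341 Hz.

Step 1 — Angular frequency: ω = 2π·341 = 2143 rad/s.
Step 2 — Transfer function: H(jω) = 1/(1 + jωRC).
Step 3 — Denominator: 1 + jωRC = 1 + j·2143·39.4·2.75e-07 = 1 + j0.02321.
Step 4 — H = 0.9995 - j0.0232.
Step 5 — Magnitude: |H| = 0.9997 (-0.0 dB); phase: φ = -1.3°.

|H| = 0.9997 (-0.0 dB), φ = -1.3°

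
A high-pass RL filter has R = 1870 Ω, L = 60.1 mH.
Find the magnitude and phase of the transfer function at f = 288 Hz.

Step 1 — Angular frequency: ω = 2π·288 = 1810 rad/s.
Step 2 — Transfer function: H(jω) = jωL/(R + jωL).
Step 3 — Numerator jωL = j·108.8; denominator R + jωL = 1870 + j108.8.
Step 4 — H = 0.003371 + j0.05796.
Step 5 — Magnitude: |H| = 0.05806 (-24.7 dB); phase: φ = 86.7°.

|H| = 0.05806 (-24.7 dB), φ = 86.7°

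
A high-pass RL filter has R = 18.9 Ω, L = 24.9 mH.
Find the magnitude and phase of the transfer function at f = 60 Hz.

Step 1 — Angular frequency: ω = 2π·60 = 377 rad/s.
Step 2 — Transfer function: H(jω) = jωL/(R + jωL).
Step 3 — Numerator jωL = j·9.387; denominator R + jωL = 18.9 + j9.387.
Step 4 — H = 0.1979 + j0.3984.
Step 5 — Magnitude: |H| = 0.4448 (-7.0 dB); phase: φ = 63.6°.

|H| = 0.4448 (-7.0 dB), φ = 63.6°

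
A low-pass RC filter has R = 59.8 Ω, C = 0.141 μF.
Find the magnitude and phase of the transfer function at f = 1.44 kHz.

Step 1 — Angular frequency: ω = 2π·1440 = 9048 rad/s.
Step 2 — Transfer function: H(jω) = 1/(1 + jωRC).
Step 3 — Denominator: 1 + jωRC = 1 + j·9048·59.8·1.41e-07 = 1 + j0.07629.
Step 4 — H = 0.9942 - j0.07585.
Step 5 — Magnitude: |H| = 0.9971 (-0.0 dB); phase: φ = -4.4°.

|H| = 0.9971 (-0.0 dB), φ = -4.4°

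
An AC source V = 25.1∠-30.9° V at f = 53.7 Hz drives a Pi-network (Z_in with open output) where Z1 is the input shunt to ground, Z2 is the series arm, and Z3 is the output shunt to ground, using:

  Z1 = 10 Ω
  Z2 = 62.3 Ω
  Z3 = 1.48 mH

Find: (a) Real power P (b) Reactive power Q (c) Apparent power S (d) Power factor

Step 1 — Angular frequency: ω = 2π·f = 2π·53.7 = 337.4 rad/s.
Step 2 — Component impedances:
  Z1: Z = R = 10 Ω
  Z2: Z = R = 62.3 Ω
  Z3: Z = jωL = j·337.4·0.00148 = 0 + j0.4994 Ω
Step 3 — With open output, the series arm Z2 and the output shunt Z3 appear in series to ground: Z2 + Z3 = 62.3 + j0.4994 Ω.
Step 4 — Parallel with input shunt Z1: Z_in = Z1 || (Z2 + Z3) = 8.617 + j0.009553 Ω = 8.617∠0.1° Ω.
Step 5 — Source phasor: V = 25.1∠-30.9° V = 21.54 - j12.89 V.
Step 6 — Current: I = V / Z = 2.498 - j1.499 A = 2.913∠-31.0° A.
Step 7 — Complex power: S = V·I* = 73.11 + j0.08105 VA.
Step 8 — Real power: P = Re(S) = 73.11 W.
Step 9 — Reactive power: Q = Im(S) = 0.08105 VAR.
Step 10 — Apparent power: |S| = 73.11 VA.
Step 11 — Power factor: PF = P/|S| = 1 (lagging).

(a) P = 73.11 W  (b) Q = 0.08105 VAR  (c) S = 73.11 VA  (d) PF = 1 (lagging)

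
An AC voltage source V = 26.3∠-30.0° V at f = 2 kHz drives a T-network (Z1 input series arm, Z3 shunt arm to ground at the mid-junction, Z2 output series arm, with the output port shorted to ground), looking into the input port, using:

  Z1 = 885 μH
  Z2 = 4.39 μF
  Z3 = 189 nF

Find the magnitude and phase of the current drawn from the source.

Step 1 — Angular frequency: ω = 2π·f = 2π·2000 = 1.257e+04 rad/s.
Step 2 — Component impedances:
  Z1: Z = jωL = j·1.257e+04·0.000885 = 0 + j11.12 Ω
  Z2: Z = 1/(jωC) = -j/(ω·C) = 0 - j18.13 Ω
  Z3: Z = 1/(jωC) = -j/(ω·C) = 0 - j421 Ω
Step 3 — With the output port shorted to ground, the output series arm Z2 runs from the junction to ground; the shunt arm Z3 also runs from the junction to ground. They appear in parallel: Z3 || Z2 = 0 - j17.38 Ω.
Step 4 — Series with input arm Z1: Z_in = Z1 + (Z3 || Z2) = 0 - j6.258 Ω = 6.258∠-90.0° Ω.
Step 5 — Source phasor: V = 26.3∠-30.0° V = 22.78 - j13.15 V.
Step 6 — Ohm's law: I = V / Z_total = (22.78 - j13.15) / (0 - j6.258) = 2.101 + j3.64 A.
Step 7 — Convert to polar: |I| = 4.203 A, ∠I = 60.0°.

I = 4.203∠60.0° A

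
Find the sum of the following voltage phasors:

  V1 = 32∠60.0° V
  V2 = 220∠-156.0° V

Step 1 — Convert each phasor to rectangular form:
  V1 = 32·(cos(60.0°) + j·sin(60.0°)) = 16 + j27.71 V
  V2 = 220·(cos(-156.0°) + j·sin(-156.0°)) = -201 - j89.48 V
Step 2 — Sum components: V_total = -185 - j61.77 V.
Step 3 — Convert to polar: |V_total| = 195 V, ∠V_total = -161.5°.

V_total = 195∠-161.5° V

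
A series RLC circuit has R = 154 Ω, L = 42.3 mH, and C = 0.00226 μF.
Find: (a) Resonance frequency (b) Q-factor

Step 1 — Resonance condition Im(Z)=0 gives ω₀ = 1/√(LC).
Step 2 — ω₀ = 1/√(0.0423·2.26e-09) = 1.023e+05 rad/s.
Step 3 — f₀ = ω₀/(2π) = 1.628e+04 Hz.
Step 4 — Series Q: Q = ω₀L/R = 1.023e+05·0.0423/154 = 28.09.

(a) f₀ = 1.628e+04 Hz  (b) Q = 28.09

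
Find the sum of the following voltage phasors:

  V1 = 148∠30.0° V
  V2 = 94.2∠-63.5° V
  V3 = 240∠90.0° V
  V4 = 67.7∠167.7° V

Step 1 — Convert each phasor to rectangular form:
  V1 = 148·(cos(30.0°) + j·sin(30.0°)) = 128.2 + j74 V
  V2 = 94.2·(cos(-63.5°) + j·sin(-63.5°)) = 42.03 - j84.3 V
  V3 = 240·(cos(90.0°) + j·sin(90.0°)) = 0 + j240 V
  V4 = 67.7·(cos(167.7°) + j·sin(167.7°)) = -66.15 + j14.42 V
Step 2 — Sum components: V_total = 104.1 + j244.1 V.
Step 3 — Convert to polar: |V_total| = 265.4 V, ∠V_total = 66.9°.

V_total = 265.4∠66.9° V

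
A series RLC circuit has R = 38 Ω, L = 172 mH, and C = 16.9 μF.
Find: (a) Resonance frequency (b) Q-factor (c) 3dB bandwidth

Step 1 — Resonance: ω₀ = 1/√(LC) = 1/√(0.172·1.69e-05) = 586.5 rad/s.
Step 2 — f₀ = ω₀/(2π) = 93.35 Hz.
Step 3 — Series Q: Q = ω₀L/R = 586.5·0.172/38 = 2.655.
Step 4 — Bandwidth: Δω = ω₀/Q = 220.9 rad/s; BW = Δω/(2π) = 35.16 Hz.

(a) f₀ = 93.35 Hz  (b) Q = 2.655  (c) BW = 35.16 Hz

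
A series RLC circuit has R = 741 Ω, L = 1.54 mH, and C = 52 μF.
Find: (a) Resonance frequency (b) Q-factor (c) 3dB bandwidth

Step 1 — Resonance: ω₀ = 1/√(LC) = 1/√(0.00154·5.2e-05) = 3534 rad/s.
Step 2 — f₀ = ω₀/(2π) = 562.4 Hz.
Step 3 — Series Q: Q = ω₀L/R = 3534·0.00154/741 = 0.007344.
Step 4 — Bandwidth: Δω = ω₀/Q = 4.812e+05 rad/s; BW = Δω/(2π) = 7.658e+04 Hz.

(a) f₀ = 562.4 Hz  (b) Q = 0.007344  (c) BW = 7.658e+04 Hz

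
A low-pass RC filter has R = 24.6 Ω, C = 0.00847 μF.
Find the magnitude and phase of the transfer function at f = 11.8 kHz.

Step 1 — Angular frequency: ω = 2π·1.18e+04 = 7.414e+04 rad/s.
Step 2 — Transfer function: H(jω) = 1/(1 + jωRC).
Step 3 — Denominator: 1 + jωRC = 1 + j·7.414e+04·24.6·8.47e-09 = 1 + j0.01545.
Step 4 — H = 0.9998 - j0.01544.
Step 5 — Magnitude: |H| = 0.9999 (-0.0 dB); phase: φ = -0.9°.

|H| = 0.9999 (-0.0 dB), φ = -0.9°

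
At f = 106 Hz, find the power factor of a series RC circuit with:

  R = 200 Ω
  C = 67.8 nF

Step 1 — Angular frequency: ω = 2π·f = 2π·106 = 666 rad/s.
Step 2 — Component impedances:
  R: Z = R = 200 Ω
  C: Z = 1/(jωC) = -j/(ω·C) = 0 - j2.215e+04 Ω
Step 3 — Series combination: Z_total = R + C = 200 - j2.215e+04 Ω = 2.215e+04∠-89.5° Ω.
Step 4 — Power factor: PF = cos(φ) = Re(Z)/|Z| = 200/22146 = 0.009031.
Step 5 — Type: Im(Z) = -2.215e+04 ⇒ leading (phase φ = -89.5°).

PF = 0.009031 (leading, φ = -89.5°)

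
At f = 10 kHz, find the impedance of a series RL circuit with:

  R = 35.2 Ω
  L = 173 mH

Step 1 — Angular frequency: ω = 2π·f = 2π·1e+04 = 6.283e+04 rad/s.
Step 2 — Component impedances:
  R: Z = R = 35.2 Ω
  L: Z = jωL = j·6.283e+04·0.173 = 0 + j1.087e+04 Ω
Step 3 — Series combination: Z_total = R + L = 35.2 + j1.087e+04 Ω = 1.087e+04∠89.8° Ω.

Z = 35.2 + j1.087e+04 Ω = 1.087e+04∠89.8° Ω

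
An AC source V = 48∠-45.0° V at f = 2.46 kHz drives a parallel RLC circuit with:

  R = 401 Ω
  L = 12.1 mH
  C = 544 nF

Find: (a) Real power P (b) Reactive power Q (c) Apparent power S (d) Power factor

Step 1 — Angular frequency: ω = 2π·f = 2π·2460 = 1.546e+04 rad/s.
Step 2 — Component impedances:
  R: Z = R = 401 Ω
  L: Z = jωL = j·1.546e+04·0.0121 = 0 + j187 Ω
  C: Z = 1/(jωC) = -j/(ω·C) = 0 - j118.9 Ω
Step 3 — Parallel combination: 1/Z_total = 1/R + 1/L + 1/C; Z_total = 159.9 - j196.4 Ω = 253.3∠-50.8° Ω.
Step 4 — Source phasor: V = 48∠-45.0° V = 33.94 - j33.94 V.
Step 5 — Current: I = V / Z = 0.1886 + j0.01927 A = 0.1895∠5.8° A.
Step 6 — Complex power: S = V·I* = 5.746 - j7.054 VA.
Step 7 — Real power: P = Re(S) = 5.746 W.
Step 8 — Reactive power: Q = Im(S) = -7.054 VAR.
Step 9 — Apparent power: |S| = 9.098 VA.
Step 10 — Power factor: PF = P/|S| = 0.6315 (leading).

(a) P = 5.746 W  (b) Q = -7.054 VAR  (c) S = 9.098 VA  (d) PF = 0.6315 (leading)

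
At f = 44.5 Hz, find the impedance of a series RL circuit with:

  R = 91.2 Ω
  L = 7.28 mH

Step 1 — Angular frequency: ω = 2π·f = 2π·44.5 = 279.6 rad/s.
Step 2 — Component impedances:
  R: Z = R = 91.2 Ω
  L: Z = jωL = j·279.6·0.00728 = 0 + j2.036 Ω
Step 3 — Series combination: Z_total = R + L = 91.2 + j2.036 Ω = 91.22∠1.3° Ω.

Z = 91.2 + j2.036 Ω = 91.22∠1.3° Ω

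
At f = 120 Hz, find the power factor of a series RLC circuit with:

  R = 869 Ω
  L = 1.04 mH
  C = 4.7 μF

Step 1 — Angular frequency: ω = 2π·f = 2π·120 = 754 rad/s.
Step 2 — Component impedances:
  R: Z = R = 869 Ω
  L: Z = jωL = j·754·0.00104 = 0 + j0.7841 Ω
  C: Z = 1/(jωC) = -j/(ω·C) = 0 - j282.2 Ω
Step 3 — Series combination: Z_total = R + L + C = 869 - j281.4 Ω = 913.4∠-17.9° Ω.
Step 4 — Power factor: PF = cos(φ) = Re(Z)/|Z| = 869/913.4 = 0.9514.
Step 5 — Type: Im(Z) = -281.4 ⇒ leading (phase φ = -17.9°).

PF = 0.9514 (leading, φ = -17.9°)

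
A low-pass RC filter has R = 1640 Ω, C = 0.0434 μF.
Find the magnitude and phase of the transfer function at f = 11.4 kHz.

Step 1 — Angular frequency: ω = 2π·1.14e+04 = 7.163e+04 rad/s.
Step 2 — Transfer function: H(jω) = 1/(1 + jωRC).
Step 3 — Denominator: 1 + jωRC = 1 + j·7.163e+04·1640·4.34e-08 = 1 + j5.098.
Step 4 — H = 0.03705 - j0.1889.
Step 5 — Magnitude: |H| = 0.1925 (-14.3 dB); phase: φ = -78.9°.

|H| = 0.1925 (-14.3 dB), φ = -78.9°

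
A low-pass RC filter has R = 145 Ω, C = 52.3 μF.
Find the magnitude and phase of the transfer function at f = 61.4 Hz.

Step 1 — Angular frequency: ω = 2π·61.4 = 385.8 rad/s.
Step 2 — Transfer function: H(jω) = 1/(1 + jωRC).
Step 3 — Denominator: 1 + jωRC = 1 + j·385.8·145·5.23e-05 = 1 + j2.926.
Step 4 — H = 0.1046 - j0.3061.
Step 5 — Magnitude: |H| = 0.3234 (-9.8 dB); phase: φ = -71.1°.

|H| = 0.3234 (-9.8 dB), φ = -71.1°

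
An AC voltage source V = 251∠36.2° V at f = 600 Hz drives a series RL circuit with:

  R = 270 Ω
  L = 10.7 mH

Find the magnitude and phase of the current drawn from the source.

Step 1 — Angular frequency: ω = 2π·f = 2π·600 = 3770 rad/s.
Step 2 — Component impedances:
  R: Z = R = 270 Ω
  L: Z = jωL = j·3770·0.0107 = 0 + j40.34 Ω
Step 3 — Series combination: Z_total = R + L = 270 + j40.34 Ω = 273∠8.5° Ω.
Step 4 — Source phasor: V = 251∠36.2° V = 202.5 + j148.2 V.
Step 5 — Ohm's law: I = V / Z_total = (202.5 + j148.2) / (270 + j40.34) = 0.814 + j0.4274 A.
Step 6 — Convert to polar: |I| = 0.9194 A, ∠I = 27.7°.

I = 0.9194∠27.7° A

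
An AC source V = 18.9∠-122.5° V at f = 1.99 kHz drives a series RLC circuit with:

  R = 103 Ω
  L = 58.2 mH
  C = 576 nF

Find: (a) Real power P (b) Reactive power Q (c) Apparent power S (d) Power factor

Step 1 — Angular frequency: ω = 2π·f = 2π·1990 = 1.25e+04 rad/s.
Step 2 — Component impedances:
  R: Z = R = 103 Ω
  L: Z = jωL = j·1.25e+04·0.0582 = 0 + j727.7 Ω
  C: Z = 1/(jωC) = -j/(ω·C) = 0 - j138.8 Ω
Step 3 — Series combination: Z_total = R + L + C = 103 + j588.9 Ω = 597.8∠80.1° Ω.
Step 4 — Source phasor: V = 18.9∠-122.5° V = -10.15 - j15.94 V.
Step 5 — Current: I = V / Z = -0.02919 + j0.01214 A = 0.03162∠157.4° A.
Step 6 — Complex power: S = V·I* = 0.103 + j0.5886 VA.
Step 7 — Real power: P = Re(S) = 0.103 W.
Step 8 — Reactive power: Q = Im(S) = 0.5886 VAR.
Step 9 — Apparent power: |S| = 0.5975 VA.
Step 10 — Power factor: PF = P/|S| = 0.1723 (lagging).

(a) P = 0.103 W  (b) Q = 0.5886 VAR  (c) S = 0.5975 VA  (d) PF = 0.1723 (lagging)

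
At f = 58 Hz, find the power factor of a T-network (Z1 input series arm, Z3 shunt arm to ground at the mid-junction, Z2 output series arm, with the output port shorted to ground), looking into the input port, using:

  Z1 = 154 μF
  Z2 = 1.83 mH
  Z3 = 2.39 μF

Step 1 — Angular frequency: ω = 2π·f = 2π·58 = 364.4 rad/s.
Step 2 — Component impedances:
  Z1: Z = 1/(jωC) = -j/(ω·C) = 0 - j17.82 Ω
  Z2: Z = jωL = j·364.4·0.00183 = 0 + j0.6669 Ω
  Z3: Z = 1/(jωC) = -j/(ω·C) = 0 - j1148 Ω
Step 3 — With the output port shorted to ground, the output series arm Z2 runs from the junction to ground; the shunt arm Z3 also runs from the junction to ground. They appear in parallel: Z3 || Z2 = 0 + j0.6673 Ω.
Step 4 — Series with input arm Z1: Z_in = Z1 + (Z3 || Z2) = 0 - j17.15 Ω = 17.15∠-90.0° Ω.
Step 5 — Power factor: PF = cos(φ) = Re(Z)/|Z| = 0/17.15 = 0.
Step 6 — Type: Im(Z) = -17.15 ⇒ leading (phase φ = -90.0°).

PF = 0 (leading, φ = -90.0°)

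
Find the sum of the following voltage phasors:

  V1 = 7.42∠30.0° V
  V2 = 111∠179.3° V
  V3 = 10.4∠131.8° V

Step 1 — Convert each phasor to rectangular form:
  V1 = 7.42·(cos(30.0°) + j·sin(30.0°)) = 6.426 + j3.71 V
  V2 = 111·(cos(179.3°) + j·sin(179.3°)) = -111 + j1.356 V
  V3 = 10.4·(cos(131.8°) + j·sin(131.8°)) = -6.932 + j7.753 V
Step 2 — Sum components: V_total = -111.5 + j12.82 V.
Step 3 — Convert to polar: |V_total| = 112.2 V, ∠V_total = 173.4°.

V_total = 112.2∠173.4° V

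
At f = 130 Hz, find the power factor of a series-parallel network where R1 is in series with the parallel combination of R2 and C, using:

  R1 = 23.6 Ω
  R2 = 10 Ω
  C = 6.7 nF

Step 1 — Angular frequency: ω = 2π·f = 2π·130 = 816.8 rad/s.
Step 2 — Component impedances:
  R1: Z = R = 23.6 Ω
  R2: Z = R = 10 Ω
  C: Z = 1/(jωC) = -j/(ω·C) = 0 - j1.827e+05 Ω
Step 3 — Parallel branch: R2 || C = 1/(1/R2 + 1/C) = 10 - j0.0005473 Ω.
Step 4 — Series with R1: Z_total = R1 + (R2 || C) = 33.6 - j0.0005473 Ω = 33.6∠-0.0° Ω.
Step 5 — Power factor: PF = cos(φ) = Re(Z)/|Z| = 33.6/33.6 = 1.
Step 6 — Type: Im(Z) = -0.0005473 ⇒ leading (phase φ = -0.0°).

PF = 1 (leading, φ = -0.0°)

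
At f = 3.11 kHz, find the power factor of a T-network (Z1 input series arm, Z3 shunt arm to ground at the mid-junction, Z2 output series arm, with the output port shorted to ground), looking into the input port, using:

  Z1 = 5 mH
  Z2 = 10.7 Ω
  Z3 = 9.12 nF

Step 1 — Angular frequency: ω = 2π·f = 2π·3110 = 1.954e+04 rad/s.
Step 2 — Component impedances:
  Z1: Z = jωL = j·1.954e+04·0.005 = 0 + j97.7 Ω
  Z2: Z = R = 10.7 Ω
  Z3: Z = 1/(jωC) = -j/(ω·C) = 0 - j5611 Ω
Step 3 — With the output port shorted to ground, the output series arm Z2 runs from the junction to ground; the shunt arm Z3 also runs from the junction to ground. They appear in parallel: Z3 || Z2 = 10.7 - j0.0204 Ω.
Step 4 — Series with input arm Z1: Z_in = Z1 + (Z3 || Z2) = 10.7 + j97.68 Ω = 98.27∠83.7° Ω.
Step 5 — Power factor: PF = cos(φ) = Re(Z)/|Z| = 10.7/98.27 = 0.1089.
Step 6 — Type: Im(Z) = 97.68 ⇒ lagging (phase φ = 83.7°).

PF = 0.1089 (lagging, φ = 83.7°)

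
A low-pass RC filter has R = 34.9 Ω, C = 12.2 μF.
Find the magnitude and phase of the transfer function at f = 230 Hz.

Step 1 — Angular frequency: ω = 2π·230 = 1445 rad/s.
Step 2 — Transfer function: H(jω) = 1/(1 + jωRC).
Step 3 — Denominator: 1 + jωRC = 1 + j·1445·34.9·1.22e-05 = 1 + j0.6153.
Step 4 — H = 0.7254 - j0.4463.
Step 5 — Magnitude: |H| = 0.8517 (-1.4 dB); phase: φ = -31.6°.

|H| = 0.8517 (-1.4 dB), φ = -31.6°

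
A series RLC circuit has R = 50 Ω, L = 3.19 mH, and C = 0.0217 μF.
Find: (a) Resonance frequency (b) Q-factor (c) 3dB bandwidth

Step 1 — Resonance: ω₀ = 1/√(LC) = 1/√(0.00319·2.17e-08) = 1.202e+05 rad/s.
Step 2 — f₀ = ω₀/(2π) = 1.913e+04 Hz.
Step 3 — Series Q: Q = ω₀L/R = 1.202e+05·0.00319/50 = 7.668.
Step 4 — Bandwidth: Δω = ω₀/Q = 1.567e+04 rad/s; BW = Δω/(2π) = 2495 Hz.

(a) f₀ = 1.913e+04 Hz  (b) Q = 7.668  (c) BW = 2495 Hz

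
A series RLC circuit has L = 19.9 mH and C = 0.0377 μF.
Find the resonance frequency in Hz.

Step 1 — Resonance condition Im(Z)=0 gives ω₀ = 1/√(LC).
Step 2 — ω₀ = 1/√(0.0199·3.77e-08) = 3.651e+04 rad/s.
Step 3 — f₀ = ω₀/(2π) = 5811 Hz.

f₀ = 5811 Hz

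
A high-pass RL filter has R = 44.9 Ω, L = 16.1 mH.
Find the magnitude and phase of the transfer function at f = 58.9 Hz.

Step 1 — Angular frequency: ω = 2π·58.9 = 370.1 rad/s.
Step 2 — Transfer function: H(jω) = jωL/(R + jωL).
Step 3 — Numerator jωL = j·5.958; denominator R + jωL = 44.9 + j5.958.
Step 4 — H = 0.0173 + j0.1304.
Step 5 — Magnitude: |H| = 0.1315 (-17.6 dB); phase: φ = 82.4°.

|H| = 0.1315 (-17.6 dB), φ = 82.4°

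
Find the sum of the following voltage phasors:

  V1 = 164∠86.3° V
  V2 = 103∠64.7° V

Step 1 — Convert each phasor to rectangular form:
  V1 = 164·(cos(86.3°) + j·sin(86.3°)) = 10.58 + j163.7 V
  V2 = 103·(cos(64.7°) + j·sin(64.7°)) = 44.02 + j93.12 V
Step 2 — Sum components: V_total = 54.6 + j256.8 V.
Step 3 — Convert to polar: |V_total| = 262.5 V, ∠V_total = 78.0°.

V_total = 262.5∠78.0° V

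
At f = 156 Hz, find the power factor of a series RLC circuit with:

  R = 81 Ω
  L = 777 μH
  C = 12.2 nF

Step 1 — Angular frequency: ω = 2π·f = 2π·156 = 980.2 rad/s.
Step 2 — Component impedances:
  R: Z = R = 81 Ω
  L: Z = jωL = j·980.2·0.000777 = 0 + j0.7616 Ω
  C: Z = 1/(jωC) = -j/(ω·C) = 0 - j8.362e+04 Ω
Step 3 — Series combination: Z_total = R + L + C = 81 - j8.362e+04 Ω = 8.362e+04∠-89.9° Ω.
Step 4 — Power factor: PF = cos(φ) = Re(Z)/|Z| = 81/83624 = 0.0009686.
Step 5 — Type: Im(Z) = -8.362e+04 ⇒ leading (phase φ = -89.9°).

PF = 0.0009686 (leading, φ = -89.9°)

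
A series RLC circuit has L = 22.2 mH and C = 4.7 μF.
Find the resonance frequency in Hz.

Step 1 — Resonance condition Im(Z)=0 gives ω₀ = 1/√(LC).
Step 2 — ω₀ = 1/√(0.0222·4.7e-06) = 3096 rad/s.
Step 3 — f₀ = ω₀/(2π) = 492.7 Hz.

f₀ = 492.7 Hz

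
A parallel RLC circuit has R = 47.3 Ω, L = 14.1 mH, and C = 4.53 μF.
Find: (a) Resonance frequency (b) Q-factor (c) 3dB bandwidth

Step 1 — Resonance: ω₀ = 1/√(LC) = 1/√(0.0141·4.53e-06) = 3957 rad/s.
Step 2 — f₀ = ω₀/(2π) = 629.7 Hz.
Step 3 — Parallel Q: Q = R/(ω₀L) = 47.3/(3957·0.0141) = 0.8478.
Step 4 — Bandwidth: Δω = ω₀/Q = 4667 rad/s; BW = Δω/(2π) = 742.8 Hz.

(a) f₀ = 629.7 Hz  (b) Q = 0.8478  (c) BW = 742.8 Hz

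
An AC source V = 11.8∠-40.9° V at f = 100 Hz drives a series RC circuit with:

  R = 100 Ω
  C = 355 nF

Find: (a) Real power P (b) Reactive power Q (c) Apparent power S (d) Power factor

Step 1 — Angular frequency: ω = 2π·f = 2π·100 = 628.3 rad/s.
Step 2 — Component impedances:
  R: Z = R = 100 Ω
  C: Z = 1/(jωC) = -j/(ω·C) = 0 - j4483 Ω
Step 3 — Series combination: Z_total = R + C = 100 - j4483 Ω = 4484∠-88.7° Ω.
Step 4 — Source phasor: V = 11.8∠-40.9° V = 8.919 - j7.726 V.
Step 5 — Current: I = V / Z = 0.001767 + j0.00195 A = 0.002631∠47.8° A.
Step 6 — Complex power: S = V·I* = 0.0006924 - j0.03104 VA.
Step 7 — Real power: P = Re(S) = 0.0006924 W.
Step 8 — Reactive power: Q = Im(S) = -0.03104 VAR.
Step 9 — Apparent power: |S| = 0.03105 VA.
Step 10 — Power factor: PF = P/|S| = 0.0223 (leading).

(a) P = 0.0006924 W  (b) Q = -0.03104 VAR  (c) S = 0.03105 VA  (d) PF = 0.0223 (leading)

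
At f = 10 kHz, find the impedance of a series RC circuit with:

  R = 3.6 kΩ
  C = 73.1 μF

Step 1 — Angular frequency: ω = 2π·f = 2π·1e+04 = 6.283e+04 rad/s.
Step 2 — Component impedances:
  R: Z = R = 3600 Ω
  C: Z = 1/(jωC) = -j/(ω·C) = 0 - j0.2177 Ω
Step 3 — Series combination: Z_total = R + C = 3600 - j0.2177 Ω = 3600∠-0.0° Ω.

Z = 3600 - j0.2177 Ω = 3600∠-0.0° Ω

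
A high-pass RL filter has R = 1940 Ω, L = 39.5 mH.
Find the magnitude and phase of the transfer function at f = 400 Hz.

Step 1 — Angular frequency: ω = 2π·400 = 2513 rad/s.
Step 2 — Transfer function: H(jω) = jωL/(R + jωL).
Step 3 — Numerator jωL = j·99.27; denominator R + jωL = 1940 + j99.27.
Step 4 — H = 0.002612 + j0.05104.
Step 5 — Magnitude: |H| = 0.05111 (-25.8 dB); phase: φ = 87.1°.

|H| = 0.05111 (-25.8 dB), φ = 87.1°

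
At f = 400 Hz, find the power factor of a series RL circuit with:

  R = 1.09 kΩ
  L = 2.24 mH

Step 1 — Angular frequency: ω = 2π·f = 2π·400 = 2513 rad/s.
Step 2 — Component impedances:
  R: Z = R = 1090 Ω
  L: Z = jωL = j·2513·0.00224 = 0 + j5.63 Ω
Step 3 — Series combination: Z_total = R + L = 1090 + j5.63 Ω = 1090∠0.3° Ω.
Step 4 — Power factor: PF = cos(φ) = Re(Z)/|Z| = 1090/1090 = 1.
Step 5 — Type: Im(Z) = 5.63 ⇒ lagging (phase φ = 0.3°).

PF = 1 (lagging, φ = 0.3°)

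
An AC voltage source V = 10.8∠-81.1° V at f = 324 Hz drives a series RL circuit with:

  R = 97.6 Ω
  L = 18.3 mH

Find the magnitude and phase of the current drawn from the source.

Step 1 — Angular frequency: ω = 2π·f = 2π·324 = 2036 rad/s.
Step 2 — Component impedances:
  R: Z = R = 97.6 Ω
  L: Z = jωL = j·2036·0.0183 = 0 + j37.25 Ω
Step 3 — Series combination: Z_total = R + L = 97.6 + j37.25 Ω = 104.5∠20.9° Ω.
Step 4 — Source phasor: V = 10.8∠-81.1° V = 1.671 - j10.67 V.
Step 5 — Ohm's law: I = V / Z_total = (1.671 - j10.67) / (97.6 + j37.25) = -0.02148 - j0.1011 A.
Step 6 — Convert to polar: |I| = 0.1034 A, ∠I = -102.0°.

I = 0.1034∠-102.0° A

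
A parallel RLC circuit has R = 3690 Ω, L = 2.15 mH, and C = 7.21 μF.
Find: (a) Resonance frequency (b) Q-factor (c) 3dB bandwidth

Step 1 — Resonance: ω₀ = 1/√(LC) = 1/√(0.00215·7.21e-06) = 8032 rad/s.
Step 2 — f₀ = ω₀/(2π) = 1278 Hz.
Step 3 — Parallel Q: Q = R/(ω₀L) = 3690/(8032·0.00215) = 213.7.
Step 4 — Bandwidth: Δω = ω₀/Q = 37.59 rad/s; BW = Δω/(2π) = 5.982 Hz.

(a) f₀ = 1278 Hz  (b) Q = 213.7  (c) BW = 5.982 Hz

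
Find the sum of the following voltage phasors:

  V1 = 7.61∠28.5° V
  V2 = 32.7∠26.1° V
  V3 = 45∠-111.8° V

Step 1 — Convert each phasor to rectangular form:
  V1 = 7.61·(cos(28.5°) + j·sin(28.5°)) = 6.688 + j3.631 V
  V2 = 32.7·(cos(26.1°) + j·sin(26.1°)) = 29.37 + j14.39 V
  V3 = 45·(cos(-111.8°) + j·sin(-111.8°)) = -16.71 - j41.78 V
Step 2 — Sum components: V_total = 19.34 - j23.76 V.
Step 3 — Convert to polar: |V_total| = 30.64 V, ∠V_total = -50.9°.

V_total = 30.64∠-50.9° V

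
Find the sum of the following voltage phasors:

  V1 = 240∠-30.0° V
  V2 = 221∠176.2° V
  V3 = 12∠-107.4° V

Step 1 — Convert each phasor to rectangular form:
  V1 = 240·(cos(-30.0°) + j·sin(-30.0°)) = 207.8 - j120 V
  V2 = 221·(cos(176.2°) + j·sin(176.2°)) = -220.5 + j14.65 V
  V3 = 12·(cos(-107.4°) + j·sin(-107.4°)) = -3.588 - j11.45 V
Step 2 — Sum components: V_total = -16.26 - j116.8 V.
Step 3 — Convert to polar: |V_total| = 117.9 V, ∠V_total = -97.9°.

V_total = 117.9∠-97.9° V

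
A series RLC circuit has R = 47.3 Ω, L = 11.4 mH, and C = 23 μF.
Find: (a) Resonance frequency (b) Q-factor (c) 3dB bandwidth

Step 1 — Resonance: ω₀ = 1/√(LC) = 1/√(0.0114·2.3e-05) = 1953 rad/s.
Step 2 — f₀ = ω₀/(2π) = 310.8 Hz.
Step 3 — Series Q: Q = ω₀L/R = 1953·0.0114/47.3 = 0.4707.
Step 4 — Bandwidth: Δω = ω₀/Q = 4149 rad/s; BW = Δω/(2π) = 660.4 Hz.

(a) f₀ = 310.8 Hz  (b) Q = 0.4707  (c) BW = 660.4 Hz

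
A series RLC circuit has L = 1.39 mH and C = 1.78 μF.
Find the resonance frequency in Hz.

Step 1 — Resonance condition Im(Z)=0 gives ω₀ = 1/√(LC).
Step 2 — ω₀ = 1/√(0.00139·1.78e-06) = 2.01e+04 rad/s.
Step 3 — f₀ = ω₀/(2π) = 3200 Hz.

f₀ = 3200 Hz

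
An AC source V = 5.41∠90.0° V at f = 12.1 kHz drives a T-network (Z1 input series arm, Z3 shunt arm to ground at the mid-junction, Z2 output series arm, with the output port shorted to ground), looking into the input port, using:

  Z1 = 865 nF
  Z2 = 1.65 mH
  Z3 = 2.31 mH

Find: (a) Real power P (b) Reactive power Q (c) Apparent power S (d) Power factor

Step 1 — Angular frequency: ω = 2π·f = 2π·1.21e+04 = 7.603e+04 rad/s.
Step 2 — Component impedances:
  Z1: Z = 1/(jωC) = -j/(ω·C) = 0 - j15.21 Ω
  Z2: Z = jωL = j·7.603e+04·0.00165 = 0 + j125.4 Ω
  Z3: Z = jωL = j·7.603e+04·0.00231 = 0 + j175.6 Ω
Step 3 — With the output port shorted to ground, the output series arm Z2 runs from the junction to ground; the shunt arm Z3 also runs from the junction to ground. They appear in parallel: Z3 || Z2 = 0 + j73.18 Ω.
Step 4 — Series with input arm Z1: Z_in = Z1 + (Z3 || Z2) = 0 + j57.97 Ω = 57.97∠90.0° Ω.
Step 5 — Source phasor: V = 5.41∠90.0° V = 0 + j5.41 V.
Step 6 — Current: I = V / Z = 0.09333 A = 0.09333∠-0.0° A.
Step 7 — Complex power: S = V·I* = 0 + j0.5049 VA.
Step 8 — Real power: P = Re(S) = 0 W.
Step 9 — Reactive power: Q = Im(S) = 0.5049 VAR.
Step 10 — Apparent power: |S| = 0.5049 VA.
Step 11 — Power factor: PF = P/|S| = 0 (lagging).

(a) P = 0 W  (b) Q = 0.5049 VAR  (c) S = 0.5049 VA  (d) PF = 0 (lagging)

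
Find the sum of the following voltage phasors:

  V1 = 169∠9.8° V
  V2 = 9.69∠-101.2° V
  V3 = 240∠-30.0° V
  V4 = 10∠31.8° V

Step 1 — Convert each phasor to rectangular form:
  V1 = 169·(cos(9.8°) + j·sin(9.8°)) = 166.5 + j28.77 V
  V2 = 9.69·(cos(-101.2°) + j·sin(-101.2°)) = -1.882 - j9.505 V
  V3 = 240·(cos(-30.0°) + j·sin(-30.0°)) = 207.8 - j120 V
  V4 = 10·(cos(31.8°) + j·sin(31.8°)) = 8.499 + j5.27 V
Step 2 — Sum components: V_total = 381 - j95.47 V.
Step 3 — Convert to polar: |V_total| = 392.8 V, ∠V_total = -14.1°.

V_total = 392.8∠-14.1° V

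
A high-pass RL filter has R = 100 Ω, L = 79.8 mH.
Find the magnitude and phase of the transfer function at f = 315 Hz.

Step 1 — Angular frequency: ω = 2π·315 = 1979 rad/s.
Step 2 — Transfer function: H(jω) = jωL/(R + jωL).
Step 3 — Numerator jωL = j·157.9; denominator R + jωL = 100 + j157.9.
Step 4 — H = 0.7138 + j0.452.
Step 5 — Magnitude: |H| = 0.8449 (-1.5 dB); phase: φ = 32.3°.

|H| = 0.8449 (-1.5 dB), φ = 32.3°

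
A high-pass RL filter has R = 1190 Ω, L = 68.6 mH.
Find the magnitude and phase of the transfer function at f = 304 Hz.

Step 1 — Angular frequency: ω = 2π·304 = 1910 rad/s.
Step 2 — Transfer function: H(jω) = jωL/(R + jωL).
Step 3 — Numerator jωL = j·131; denominator R + jωL = 1190 + j131.
Step 4 — H = 0.01198 + j0.1088.
Step 5 — Magnitude: |H| = 0.1094 (-19.2 dB); phase: φ = 83.7°.

|H| = 0.1094 (-19.2 dB), φ = 83.7°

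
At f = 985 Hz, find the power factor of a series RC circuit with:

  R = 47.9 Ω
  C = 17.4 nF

Step 1 — Angular frequency: ω = 2π·f = 2π·985 = 6189 rad/s.
Step 2 — Component impedances:
  R: Z = R = 47.9 Ω
  C: Z = 1/(jωC) = -j/(ω·C) = 0 - j9286 Ω
Step 3 — Series combination: Z_total = R + C = 47.9 - j9286 Ω = 9286∠-89.7° Ω.
Step 4 — Power factor: PF = cos(φ) = Re(Z)/|Z| = 47.9/9286 = 0.005158.
Step 5 — Type: Im(Z) = -9286 ⇒ leading (phase φ = -89.7°).

PF = 0.005158 (leading, φ = -89.7°)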